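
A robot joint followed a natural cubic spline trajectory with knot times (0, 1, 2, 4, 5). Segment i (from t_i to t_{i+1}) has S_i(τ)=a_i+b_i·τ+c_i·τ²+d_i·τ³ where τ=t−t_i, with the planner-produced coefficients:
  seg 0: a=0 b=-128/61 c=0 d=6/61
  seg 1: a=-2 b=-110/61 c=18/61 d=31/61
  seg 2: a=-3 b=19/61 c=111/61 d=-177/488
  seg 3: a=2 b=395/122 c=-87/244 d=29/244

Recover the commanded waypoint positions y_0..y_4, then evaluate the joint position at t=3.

y_0=0 y_1=-2 y_2=-3 y_3=2 y_4=5
S(3) = -601/488

y_0 = S_0(0) = a_0 = 0
y_1 = S_1(0) = a_1 = -2
y_2 = S_2(0) = a_2 = -3
y_3 = S_3(0) = a_3 = 2
y_4 = S_3(1) = 5
t_q=3 is in segment 2 (τ=1); S_2(τ)=-601/488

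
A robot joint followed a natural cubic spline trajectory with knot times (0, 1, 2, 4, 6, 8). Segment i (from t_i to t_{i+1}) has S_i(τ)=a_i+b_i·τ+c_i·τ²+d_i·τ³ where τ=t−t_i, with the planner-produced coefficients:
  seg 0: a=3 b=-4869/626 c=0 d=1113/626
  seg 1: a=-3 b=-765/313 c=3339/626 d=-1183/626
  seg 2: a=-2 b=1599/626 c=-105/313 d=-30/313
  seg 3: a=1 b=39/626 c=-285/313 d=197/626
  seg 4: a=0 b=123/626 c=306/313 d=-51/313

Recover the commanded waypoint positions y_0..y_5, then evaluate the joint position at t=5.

y_0 = S_0(0) = a_0 = 3
y_1 = S_1(0) = a_1 = -3
y_2 = S_2(0) = a_2 = -2
y_3 = S_3(0) = a_3 = 1
y_4 = S_4(0) = a_4 = 0
y_5 = S_4(2) = 3
t_q=5 is in segment 3 (τ=1); S_3(τ)=146/313

y_0=3 y_1=-3 y_2=-2 y_3=1 y_4=0 y_5=3
S(5) = 146/313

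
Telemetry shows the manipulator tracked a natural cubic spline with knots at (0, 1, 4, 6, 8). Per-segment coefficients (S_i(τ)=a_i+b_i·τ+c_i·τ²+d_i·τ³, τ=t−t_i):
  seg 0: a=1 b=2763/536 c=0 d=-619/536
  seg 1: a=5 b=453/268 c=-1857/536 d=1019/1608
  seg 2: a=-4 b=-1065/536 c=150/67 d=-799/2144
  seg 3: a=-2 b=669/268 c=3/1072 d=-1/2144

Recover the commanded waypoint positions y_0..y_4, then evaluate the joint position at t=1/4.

y_0=1 y_1=5 y_2=-4 y_3=-2 y_4=3
S(1/4) = 77893/34304

y_0 = S_0(0) = a_0 = 1
y_1 = S_1(0) = a_1 = 5
y_2 = S_2(0) = a_2 = -4
y_3 = S_3(0) = a_3 = -2
y_4 = S_3(2) = 3
t_q=1/4 is in segment 0 (τ=1/4); S_0(τ)=77893/34304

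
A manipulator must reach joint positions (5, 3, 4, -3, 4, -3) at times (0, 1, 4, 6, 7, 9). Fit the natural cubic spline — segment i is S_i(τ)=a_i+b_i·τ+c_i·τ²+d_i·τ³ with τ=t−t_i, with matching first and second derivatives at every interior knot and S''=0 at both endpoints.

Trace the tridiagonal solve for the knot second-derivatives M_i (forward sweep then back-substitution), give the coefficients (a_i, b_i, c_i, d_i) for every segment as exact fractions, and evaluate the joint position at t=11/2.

Δ: Δ0=-2, Δ1=1/3, Δ2=-7/2, Δ3=7, Δ4=-7/2
row 1: diag=8, rhs=14; c'=3/8, d'=7/4
row 2: denom=10−3·3/8=71/8; d'=(-23−3·7/4)/(71/8)=-226/71
row 3: denom=6−2·16/71=394/71; d'=(63−2·-226/71)/(394/71)=25/2
row 4: denom=6−1·71/394=2293/394; d'=(-63−1·25/2)/(2293/394)=-29747/2293
back: M4=-29747/2293
back: M3=25/2−71/394·-29747/2293=34023/2293
back: M2=-226/71−16/71·34023/2293=-14966/2293
back: M1=7/4−3/8·-14966/2293=9625/2293
M: M0=0, M1=9625/2293, M2=-14966/2293, M3=34023/2293, M4=-29747/2293, M5=0
seg 0: a=5, c=M0/2=0, d=(M1−M0)/(6·1)=9625/13758, b=Δ0−h0·(2M0+M1)/6=-37141/13758
seg 1: a=3, c=M1/2=9625/4586, d=(M2−M1)/(6·3)=-8197/13758, b=Δ1−h1·(2M1+M2)/6=-4133/6879
seg 2: a=4, c=M2/2=-7483/2293, d=(M3−M2)/(6·2)=48989/27516, b=Δ2−h2·(2M2+M3)/6=-56335/13758
seg 3: a=-3, c=M3/2=34023/4586, d=(M4−M3)/(6·1)=-31885/6879, b=Δ3−h3·(2M3+M4)/6=58007/13758
seg 4: a=4, c=M4/2=-29747/4586, d=(M5−M4)/(6·2)=29747/27516, b=Δ4−h4·(2M4+M5)/6=70835/13758
t_q=11/2 → seg 2, τ=3/2; S=4+-56335/13758·τ+-7483/2293·τ²+48989/27516·τ³=-255051/73376

  seg 0: a=5 b=-37141/13758 c=0 d=9625/13758
  seg 1: a=3 b=-4133/6879 c=9625/4586 d=-8197/13758
  seg 2: a=4 b=-56335/13758 c=-7483/2293 d=48989/27516
  seg 3: a=-3 b=58007/13758 c=34023/4586 d=-31885/6879
  seg 4: a=4 b=70835/13758 c=-29747/4586 d=29747/27516
S(11/2) = -255051/73376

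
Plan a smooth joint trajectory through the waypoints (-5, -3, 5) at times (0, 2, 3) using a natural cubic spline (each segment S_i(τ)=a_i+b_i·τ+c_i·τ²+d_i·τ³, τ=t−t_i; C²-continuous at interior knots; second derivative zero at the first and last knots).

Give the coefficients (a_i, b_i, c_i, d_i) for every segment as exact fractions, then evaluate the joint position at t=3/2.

  seg 0: a=-5 b=-4/3 c=0 d=7/12
  seg 1: a=-3 b=17/3 c=7/2 d=-7/6
S(3/2) = -161/32

Δ: Δ0=1, Δ1=8
row 1: diag=6, rhs=42; c'=1/6, d'=7
back: M1=7
M: M0=0, M1=7, M2=0
seg 0: a=-5, c=M0/2=0, d=(M1−M0)/(6·2)=7/12, b=Δ0−h0·(2M0+M1)/6=-4/3
seg 1: a=-3, c=M1/2=7/2, d=(M2−M1)/(6·1)=-7/6, b=Δ1−h1·(2M1+M2)/6=17/3
t_q=3/2 → seg 0, τ=3/2; S=-5+-4/3·τ+0·τ²+7/12·τ³=-161/32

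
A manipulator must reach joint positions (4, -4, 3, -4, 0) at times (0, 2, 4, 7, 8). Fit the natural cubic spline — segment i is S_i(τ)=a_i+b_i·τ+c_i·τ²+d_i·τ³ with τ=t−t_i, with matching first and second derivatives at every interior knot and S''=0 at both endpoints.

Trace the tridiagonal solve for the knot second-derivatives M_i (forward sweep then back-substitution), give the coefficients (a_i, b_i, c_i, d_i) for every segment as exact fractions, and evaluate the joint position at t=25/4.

  seg 0: a=4 b=-10415/1608 c=0 d=3983/6432
  seg 1: a=-4 b=767/804 c=3983/1072 d=-7855/6432
  seg 2: a=3 b=1867/1608 c=-242/67 d=3935/4824
  seg 3: a=-4 b=1217/804 c=1999/536 d=-1999/1608
S(25/4) = -116001/34304

Δ: Δ0=-4, Δ1=7/2, Δ2=-7/3, Δ3=4
row 1: diag=8, rhs=45; c'=1/4, d'=45/8
row 2: denom=10−2·1/4=19/2; d'=(-35−2·45/8)/(19/2)=-185/38
row 3: denom=8−3·6/19=134/19; d'=(38−3·-185/38)/(134/19)=1999/268
back: M3=1999/268
back: M2=-185/38−6/19·1999/268=-484/67
back: M1=45/8−1/4·-484/67=3983/536
M: M0=0, M1=3983/536, M2=-484/67, M3=1999/268, M4=0
seg 0: a=4, c=M0/2=0, d=(M1−M0)/(6·2)=3983/6432, b=Δ0−h0·(2M0+M1)/6=-10415/1608
seg 1: a=-4, c=M1/2=3983/1072, d=(M2−M1)/(6·2)=-7855/6432, b=Δ1−h1·(2M1+M2)/6=767/804
seg 2: a=3, c=M2/2=-242/67, d=(M3−M2)/(6·3)=3935/4824, b=Δ2−h2·(2M2+M3)/6=1867/1608
seg 3: a=-4, c=M3/2=1999/536, d=(M4−M3)/(6·1)=-1999/1608, b=Δ3−h3·(2M3+M4)/6=1217/804
t_q=25/4 → seg 2, τ=9/4; S=3+1867/1608·τ+-242/67·τ²+3935/4824·τ³=-116001/34304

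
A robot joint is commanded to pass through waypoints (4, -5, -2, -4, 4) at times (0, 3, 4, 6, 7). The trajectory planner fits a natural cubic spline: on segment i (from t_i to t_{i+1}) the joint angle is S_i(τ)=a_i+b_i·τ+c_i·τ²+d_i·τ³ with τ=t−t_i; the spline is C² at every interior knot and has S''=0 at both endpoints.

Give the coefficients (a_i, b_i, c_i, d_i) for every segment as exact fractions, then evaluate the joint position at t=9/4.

  seg 0: a=4 b=-726/125 c=0 d=39/125
  seg 1: a=-5 b=327/125 c=351/125 d=-303/125
  seg 2: a=-2 b=24/25 c=-558/125 d=871/500
  seg 3: a=-4 b=501/125 c=1497/250 d=-499/250
S(9/4) = -44113/8000

Δ: Δ0=-3, Δ1=3, Δ2=-1, Δ3=8
row 1: diag=8, rhs=36; c'=1/8, d'=9/2
row 2: denom=6−1·1/8=47/8; d'=(-24−1·9/2)/(47/8)=-228/47
row 3: denom=6−2·16/47=250/47; d'=(54−2·-228/47)/(250/47)=1497/125
back: M3=1497/125
back: M2=-228/47−16/47·1497/125=-1116/125
back: M1=9/2−1/8·-1116/125=702/125
M: M0=0, M1=702/125, M2=-1116/125, M3=1497/125, M4=0
seg 0: a=4, c=M0/2=0, d=(M1−M0)/(6·3)=39/125, b=Δ0−h0·(2M0+M1)/6=-726/125
seg 1: a=-5, c=M1/2=351/125, d=(M2−M1)/(6·1)=-303/125, b=Δ1−h1·(2M1+M2)/6=327/125
seg 2: a=-2, c=M2/2=-558/125, d=(M3−M2)/(6·2)=871/500, b=Δ2−h2·(2M2+M3)/6=24/25
seg 3: a=-4, c=M3/2=1497/250, d=(M4−M3)/(6·1)=-499/250, b=Δ3−h3·(2M3+M4)/6=501/125
t_q=9/4 → seg 0, τ=9/4; S=4+-726/125·τ+0·τ²+39/125·τ³=-44113/8000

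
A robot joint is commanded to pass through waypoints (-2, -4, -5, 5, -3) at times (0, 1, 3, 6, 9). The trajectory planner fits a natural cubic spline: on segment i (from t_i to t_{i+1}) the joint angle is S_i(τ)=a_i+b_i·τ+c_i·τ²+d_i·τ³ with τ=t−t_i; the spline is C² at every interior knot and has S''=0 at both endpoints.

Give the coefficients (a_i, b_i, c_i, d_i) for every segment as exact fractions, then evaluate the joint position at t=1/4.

Δ: Δ0=-2, Δ1=-1/2, Δ2=10/3, Δ3=-8/3
row 1: diag=6, rhs=9; c'=1/3, d'=3/2
row 2: denom=10−2·1/3=28/3; d'=(23−2·3/2)/(28/3)=15/7
row 3: denom=12−3·9/28=309/28; d'=(-36−3·15/7)/(309/28)=-396/103
back: M3=-396/103
back: M2=15/7−9/28·-396/103=348/103
back: M1=3/2−1/3·348/103=77/206
M: M0=0, M1=77/206, M2=348/103, M3=-396/103, M4=0
seg 0: a=-2, c=M0/2=0, d=(M1−M0)/(6·1)=77/1236, b=Δ0−h0·(2M0+M1)/6=-2549/1236
seg 1: a=-4, c=M1/2=77/412, d=(M2−M1)/(6·2)=619/2472, b=Δ1−h1·(2M1+M2)/6=-1159/618
seg 2: a=-5, c=M2/2=174/103, d=(M3−M2)/(6·3)=-124/309, b=Δ2−h2·(2M2+M3)/6=580/309
seg 3: a=5, c=M3/2=-198/103, d=(M4−M3)/(6·3)=22/103, b=Δ3−h3·(2M3+M4)/6=364/309
t_q=1/4 → seg 0, τ=1/4; S=-2+-2549/1236·τ+0·τ²+77/1236·τ³=-66305/26368

  seg 0: a=-2 b=-2549/1236 c=0 d=77/1236
  seg 1: a=-4 b=-1159/618 c=77/412 d=619/2472
  seg 2: a=-5 b=580/309 c=174/103 d=-124/309
  seg 3: a=5 b=364/309 c=-198/103 d=22/103
S(1/4) = -66305/26368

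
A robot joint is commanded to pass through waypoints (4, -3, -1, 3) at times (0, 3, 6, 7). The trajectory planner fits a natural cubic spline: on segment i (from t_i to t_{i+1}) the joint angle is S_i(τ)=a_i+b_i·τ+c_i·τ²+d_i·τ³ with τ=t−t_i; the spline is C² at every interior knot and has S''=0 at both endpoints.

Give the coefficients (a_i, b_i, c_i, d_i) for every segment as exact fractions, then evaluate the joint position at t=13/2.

Δ: Δ0=-7/3, Δ1=2/3, Δ2=4
row 1: diag=12, rhs=18; c'=1/4, d'=3/2
row 2: denom=8−3·1/4=29/4; d'=(20−3·3/2)/(29/4)=62/29
back: M2=62/29
back: M1=3/2−1/4·62/29=28/29
M: M0=0, M1=28/29, M2=62/29, M3=0
seg 0: a=4, c=M0/2=0, d=(M1−M0)/(6·3)=14/261, b=Δ0−h0·(2M0+M1)/6=-245/87
seg 1: a=-3, c=M1/2=14/29, d=(M2−M1)/(6·3)=17/261, b=Δ1−h1·(2M1+M2)/6=-119/87
seg 2: a=-1, c=M2/2=31/29, d=(M3−M2)/(6·1)=-31/87, b=Δ2−h2·(2M2+M3)/6=286/87
t_q=13/2 → seg 2, τ=1/2; S=-1+286/87·τ+31/29·τ²+-31/87·τ³=201/232

  seg 0: a=4 b=-245/87 c=0 d=14/261
  seg 1: a=-3 b=-119/87 c=14/29 d=17/261
  seg 2: a=-1 b=286/87 c=31/29 d=-31/87
S(13/2) = 201/232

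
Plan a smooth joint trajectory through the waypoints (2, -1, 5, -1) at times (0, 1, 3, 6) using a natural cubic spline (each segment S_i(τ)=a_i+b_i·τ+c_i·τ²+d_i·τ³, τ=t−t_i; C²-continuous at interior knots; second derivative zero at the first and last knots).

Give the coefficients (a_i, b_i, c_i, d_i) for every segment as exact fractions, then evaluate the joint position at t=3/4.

  seg 0: a=2 b=-17/4 c=0 d=5/4
  seg 1: a=-1 b=-1/2 c=15/4 d=-1
  seg 2: a=5 b=5/2 c=-9/4 d=1/4
S(3/4) = -169/256

Δ: Δ0=-3, Δ1=3, Δ2=-2
row 1: diag=6, rhs=36; c'=1/3, d'=6
row 2: denom=10−2·1/3=28/3; d'=(-30−2·6)/(28/3)=-9/2
back: M2=-9/2
back: M1=6−1/3·-9/2=15/2
M: M0=0, M1=15/2, M2=-9/2, M3=0
seg 0: a=2, c=M0/2=0, d=(M1−M0)/(6·1)=5/4, b=Δ0−h0·(2M0+M1)/6=-17/4
seg 1: a=-1, c=M1/2=15/4, d=(M2−M1)/(6·2)=-1, b=Δ1−h1·(2M1+M2)/6=-1/2
seg 2: a=5, c=M2/2=-9/4, d=(M3−M2)/(6·3)=1/4, b=Δ2−h2·(2M2+M3)/6=5/2
t_q=3/4 → seg 0, τ=3/4; S=2+-17/4·τ+0·τ²+5/4·τ³=-169/256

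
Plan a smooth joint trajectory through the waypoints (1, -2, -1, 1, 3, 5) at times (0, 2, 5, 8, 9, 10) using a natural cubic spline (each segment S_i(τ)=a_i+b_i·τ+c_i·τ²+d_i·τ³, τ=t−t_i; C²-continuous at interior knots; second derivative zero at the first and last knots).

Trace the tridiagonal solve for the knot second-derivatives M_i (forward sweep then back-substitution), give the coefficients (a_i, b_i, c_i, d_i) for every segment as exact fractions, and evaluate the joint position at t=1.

  seg 0: a=1 b=-3925/2054 c=0 d=211/2054
  seg 1: a=-2 b=-1393/2054 c=633/1027 d=-397/4266
  seg 2: a=-1 b=521/1027 c=-1363/6162 d=5071/55458
  seg 3: a=1 b=3387/2054 c=618/1027 d=-515/2054
  seg 4: a=3 b=2157/1027 c=-309/2054 d=103/2054
S(1) = -830/1027

Δ: Δ0=-3/2, Δ1=1/3, Δ2=2/3, Δ3=2, Δ4=2
row 1: diag=10, rhs=11; c'=3/10, d'=11/10
row 2: denom=12−3·3/10=111/10; d'=(2−3·11/10)/(111/10)=-13/111
row 3: denom=8−3·10/37=266/37; d'=(8−3·-13/111)/(266/37)=309/266
row 4: denom=4−1·37/266=1027/266; d'=(0−1·309/266)/(1027/266)=-309/1027
back: M4=-309/1027
back: M3=309/266−37/266·-309/1027=1236/1027
back: M2=-13/111−10/37·1236/1027=-1363/3081
back: M1=11/10−3/10·-1363/3081=1266/1027
M: M0=0, M1=1266/1027, M2=-1363/3081, M3=1236/1027, M4=-309/1027, M5=0
seg 0: a=1, c=M0/2=0, d=(M1−M0)/(6·2)=211/2054, b=Δ0−h0·(2M0+M1)/6=-3925/2054
seg 1: a=-2, c=M1/2=633/1027, d=(M2−M1)/(6·3)=-397/4266, b=Δ1−h1·(2M1+M2)/6=-1393/2054
seg 2: a=-1, c=M2/2=-1363/6162, d=(M3−M2)/(6·3)=5071/55458, b=Δ2−h2·(2M2+M3)/6=521/1027
seg 3: a=1, c=M3/2=618/1027, d=(M4−M3)/(6·1)=-515/2054, b=Δ3−h3·(2M3+M4)/6=3387/2054
seg 4: a=3, c=M4/2=-309/2054, d=(M5−M4)/(6·1)=103/2054, b=Δ4−h4·(2M4+M5)/6=2157/1027
t_q=1 → seg 0, τ=1; S=1+-3925/2054·τ+0·τ²+211/2054·τ³=-830/1027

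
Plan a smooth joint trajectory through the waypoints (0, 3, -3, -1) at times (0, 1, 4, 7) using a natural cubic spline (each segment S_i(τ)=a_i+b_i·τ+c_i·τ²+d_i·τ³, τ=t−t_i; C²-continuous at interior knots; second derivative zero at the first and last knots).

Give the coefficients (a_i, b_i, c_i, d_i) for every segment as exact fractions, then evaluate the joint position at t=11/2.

Δ: Δ0=3, Δ1=-2, Δ2=2/3
row 1: diag=8, rhs=-30; c'=3/8, d'=-15/4
row 2: denom=12−3·3/8=87/8; d'=(16−3·-15/4)/(87/8)=218/87
back: M2=218/87
back: M1=-15/4−3/8·218/87=-136/29
M: M0=0, M1=-136/29, M2=218/87, M3=0
seg 0: a=0, c=M0/2=0, d=(M1−M0)/(6·1)=-68/87, b=Δ0−h0·(2M0+M1)/6=329/87
seg 1: a=3, c=M1/2=-68/29, d=(M2−M1)/(6·3)=313/783, b=Δ1−h1·(2M1+M2)/6=125/87
seg 2: a=-3, c=M2/2=109/87, d=(M3−M2)/(6·3)=-109/783, b=Δ2−h2·(2M2+M3)/6=-160/87
t_q=11/2 → seg 2, τ=3/2; S=-3+-160/87·τ+109/87·τ²+-109/783·τ³=-791/232

  seg 0: a=0 b=329/87 c=0 d=-68/87
  seg 1: a=3 b=125/87 c=-68/29 d=313/783
  seg 2: a=-3 b=-160/87 c=109/87 d=-109/783
S(11/2) = -791/232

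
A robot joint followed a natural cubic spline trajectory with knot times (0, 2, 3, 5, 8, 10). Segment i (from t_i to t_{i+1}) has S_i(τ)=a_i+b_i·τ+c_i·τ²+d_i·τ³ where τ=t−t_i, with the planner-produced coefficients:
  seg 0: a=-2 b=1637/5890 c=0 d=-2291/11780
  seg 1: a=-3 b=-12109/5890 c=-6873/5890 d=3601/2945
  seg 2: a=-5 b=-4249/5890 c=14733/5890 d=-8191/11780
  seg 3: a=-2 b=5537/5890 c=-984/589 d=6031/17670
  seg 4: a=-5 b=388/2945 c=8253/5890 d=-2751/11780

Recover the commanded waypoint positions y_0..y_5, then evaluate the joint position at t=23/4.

y_0=-2 y_1=-3 y_2=-5 y_3=-2 y_4=-5 y_5=-1
S(23/4) = -157621/75392

y_0 = S_0(0) = a_0 = -2
y_1 = S_1(0) = a_1 = -3
y_2 = S_2(0) = a_2 = -5
y_3 = S_3(0) = a_3 = -2
y_4 = S_4(0) = a_4 = -5
y_5 = S_4(2) = -1
t_q=23/4 is in segment 3 (τ=3/4); S_3(τ)=-157621/75392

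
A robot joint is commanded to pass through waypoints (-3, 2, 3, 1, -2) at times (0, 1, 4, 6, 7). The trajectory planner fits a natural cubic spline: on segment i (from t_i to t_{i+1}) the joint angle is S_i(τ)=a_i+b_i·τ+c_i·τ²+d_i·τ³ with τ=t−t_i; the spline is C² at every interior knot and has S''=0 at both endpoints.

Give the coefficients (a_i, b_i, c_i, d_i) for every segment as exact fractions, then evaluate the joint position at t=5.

Δ: Δ0=5, Δ1=1/3, Δ2=-1, Δ3=-3
row 1: diag=8, rhs=-28; c'=3/8, d'=-7/2
row 2: denom=10−3·3/8=71/8; d'=(-8−3·-7/2)/(71/8)=20/71
row 3: denom=6−2·16/71=394/71; d'=(-12−2·20/71)/(394/71)=-446/197
back: M3=-446/197
back: M2=20/71−16/71·-446/197=156/197
back: M1=-7/2−3/8·156/197=-748/197
M: M0=0, M1=-748/197, M2=156/197, M3=-446/197, M4=0
seg 0: a=-3, c=M0/2=0, d=(M1−M0)/(6·1)=-374/591, b=Δ0−h0·(2M0+M1)/6=3329/591
seg 1: a=2, c=M1/2=-374/197, d=(M2−M1)/(6·3)=452/1773, b=Δ1−h1·(2M1+M2)/6=2207/591
seg 2: a=3, c=M2/2=78/197, d=(M3−M2)/(6·2)=-301/1182, b=Δ2−h2·(2M2+M3)/6=-457/591
seg 3: a=1, c=M3/2=-223/197, d=(M4−M3)/(6·1)=223/591, b=Δ3−h3·(2M3+M4)/6=-1327/591
t_q=5 → seg 2, τ=1; S=3+-457/591·τ+78/197·τ²+-301/1182·τ³=933/394

  seg 0: a=-3 b=3329/591 c=0 d=-374/591
  seg 1: a=2 b=2207/591 c=-374/197 d=452/1773
  seg 2: a=3 b=-457/591 c=78/197 d=-301/1182
  seg 3: a=1 b=-1327/591 c=-223/197 d=223/591
S(5) = 933/394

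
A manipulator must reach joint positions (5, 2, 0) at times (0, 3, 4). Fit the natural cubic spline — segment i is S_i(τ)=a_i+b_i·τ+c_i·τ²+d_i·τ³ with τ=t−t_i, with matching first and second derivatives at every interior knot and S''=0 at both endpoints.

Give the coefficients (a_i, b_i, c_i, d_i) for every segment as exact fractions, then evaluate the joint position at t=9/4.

  seg 0: a=5 b=-5/8 c=0 d=-1/24
  seg 1: a=2 b=-7/4 c=-3/8 d=1/8
S(9/4) = 1597/512

Δ: Δ0=-1, Δ1=-2
row 1: diag=8, rhs=-6; c'=1/8, d'=-3/4
back: M1=-3/4
M: M0=0, M1=-3/4, M2=0
seg 0: a=5, c=M0/2=0, d=(M1−M0)/(6·3)=-1/24, b=Δ0−h0·(2M0+M1)/6=-5/8
seg 1: a=2, c=M1/2=-3/8, d=(M2−M1)/(6·1)=1/8, b=Δ1−h1·(2M1+M2)/6=-7/4
t_q=9/4 → seg 0, τ=9/4; S=5+-5/8·τ+0·τ²+-1/24·τ³=1597/512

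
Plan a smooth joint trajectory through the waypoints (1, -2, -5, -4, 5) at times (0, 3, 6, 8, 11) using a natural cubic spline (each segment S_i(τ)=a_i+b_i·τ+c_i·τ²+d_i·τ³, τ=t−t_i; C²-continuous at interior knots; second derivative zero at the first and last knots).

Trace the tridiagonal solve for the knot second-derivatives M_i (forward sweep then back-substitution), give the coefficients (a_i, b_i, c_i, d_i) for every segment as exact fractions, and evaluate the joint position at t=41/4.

  seg 0: a=1 b=-54/59 c=0 d=-5/531
  seg 1: a=-2 b=-69/59 c=-5/59 d=25/531
  seg 2: a=-5 b=-24/59 c=20/59 d=27/472
  seg 3: a=-4 b=193/118 c=161/236 d=-161/2124
S(41/4) = 34291/15104

Δ: Δ0=-1, Δ1=-1, Δ2=1/2, Δ3=3
row 1: diag=12, rhs=0; c'=1/4, d'=0
row 2: denom=10−3·1/4=37/4; d'=(9−3·0)/(37/4)=36/37
row 3: denom=10−2·8/37=354/37; d'=(15−2·36/37)/(354/37)=161/118
back: M3=161/118
back: M2=36/37−8/37·161/118=40/59
back: M1=0−1/4·40/59=-10/59
M: M0=0, M1=-10/59, M2=40/59, M3=161/118, M4=0
seg 0: a=1, c=M0/2=0, d=(M1−M0)/(6·3)=-5/531, b=Δ0−h0·(2M0+M1)/6=-54/59
seg 1: a=-2, c=M1/2=-5/59, d=(M2−M1)/(6·3)=25/531, b=Δ1−h1·(2M1+M2)/6=-69/59
seg 2: a=-5, c=M2/2=20/59, d=(M3−M2)/(6·2)=27/472, b=Δ2−h2·(2M2+M3)/6=-24/59
seg 3: a=-4, c=M3/2=161/236, d=(M4−M3)/(6·3)=-161/2124, b=Δ3−h3·(2M3+M4)/6=193/118
t_q=41/4 → seg 3, τ=9/4; S=-4+193/118·τ+161/236·τ²+-161/2124·τ³=34291/15104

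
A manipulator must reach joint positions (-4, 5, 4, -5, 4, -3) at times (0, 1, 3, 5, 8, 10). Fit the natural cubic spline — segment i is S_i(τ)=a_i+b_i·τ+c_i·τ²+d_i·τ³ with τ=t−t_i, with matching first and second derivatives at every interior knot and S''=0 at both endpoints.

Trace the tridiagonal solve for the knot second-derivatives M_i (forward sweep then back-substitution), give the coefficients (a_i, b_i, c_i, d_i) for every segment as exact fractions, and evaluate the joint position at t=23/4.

Δ: Δ0=9, Δ1=-1/2, Δ2=-9/2, Δ3=3, Δ4=-7/2
row 1: diag=6, rhs=-57; c'=1/3, d'=-19/2
row 2: denom=8−2·1/3=22/3; d'=(-24−2·-19/2)/(22/3)=-15/22
row 3: denom=10−2·3/11=104/11; d'=(45−2·-15/22)/(104/11)=255/52
row 4: denom=10−3·33/104=941/104; d'=(-39−3·255/52)/(941/104)=-5586/941
back: M4=-5586/941
back: M3=255/52−33/104·-5586/941=6387/941
back: M2=-15/22−3/11·6387/941=-4767/1882
back: M1=-19/2−1/3·-4767/1882=-8145/941
M: M0=0, M1=-8145/941, M2=-4767/1882, M3=6387/941, M4=-5586/941, M5=0
seg 0: a=-4, c=M0/2=0, d=(M1−M0)/(6·1)=-2715/1882, b=Δ0−h0·(2M0+M1)/6=19653/1882
seg 1: a=5, c=M1/2=-8145/1882, d=(M2−M1)/(6·2)=3841/7528, b=Δ1−h1·(2M1+M2)/6=5754/941
seg 2: a=4, c=M2/2=-4767/3764, d=(M3−M2)/(6·2)=5847/7528, b=Δ2−h2·(2M2+M3)/6=-9549/1882
seg 3: a=-5, c=M3/2=6387/1882, d=(M4−M3)/(6·3)=-3991/5646, b=Δ3−h3·(2M3+M4)/6=-771/941
seg 4: a=4, c=M4/2=-2793/941, d=(M5−M4)/(6·2)=931/1882, b=Δ4−h4·(2M4+M5)/6=861/1882
t_q=23/4 → seg 3, τ=3/4; S=-5+-771/941·τ+6387/1882·τ²+-3991/5646·τ³=-482243/120448

  seg 0: a=-4 b=19653/1882 c=0 d=-2715/1882
  seg 1: a=5 b=5754/941 c=-8145/1882 d=3841/7528
  seg 2: a=4 b=-9549/1882 c=-4767/3764 d=5847/7528
  seg 3: a=-5 b=-771/941 c=6387/1882 d=-3991/5646
  seg 4: a=4 b=861/1882 c=-2793/941 d=931/1882
S(23/4) = -482243/120448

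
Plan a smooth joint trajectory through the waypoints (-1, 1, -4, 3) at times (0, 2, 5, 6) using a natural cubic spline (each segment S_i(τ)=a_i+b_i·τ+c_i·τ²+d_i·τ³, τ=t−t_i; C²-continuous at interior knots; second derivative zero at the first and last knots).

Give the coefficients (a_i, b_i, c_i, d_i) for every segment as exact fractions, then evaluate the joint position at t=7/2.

  seg 0: a=-1 b=7/3 c=0 d=-1/3
  seg 1: a=1 b=-5/3 c=-2 d=2/3
  seg 2: a=-4 b=13/3 c=4 d=-4/3
S(7/2) = -15/4

Δ: Δ0=1, Δ1=-5/3, Δ2=7
row 1: diag=10, rhs=-16; c'=3/10, d'=-8/5
row 2: denom=8−3·3/10=71/10; d'=(52−3·-8/5)/(71/10)=8
back: M2=8
back: M1=-8/5−3/10·8=-4
M: M0=0, M1=-4, M2=8, M3=0
seg 0: a=-1, c=M0/2=0, d=(M1−M0)/(6·2)=-1/3, b=Δ0−h0·(2M0+M1)/6=7/3
seg 1: a=1, c=M1/2=-2, d=(M2−M1)/(6·3)=2/3, b=Δ1−h1·(2M1+M2)/6=-5/3
seg 2: a=-4, c=M2/2=4, d=(M3−M2)/(6·1)=-4/3, b=Δ2−h2·(2M2+M3)/6=13/3
t_q=7/2 → seg 1, τ=3/2; S=1+-5/3·τ+-2·τ²+2/3·τ³=-15/4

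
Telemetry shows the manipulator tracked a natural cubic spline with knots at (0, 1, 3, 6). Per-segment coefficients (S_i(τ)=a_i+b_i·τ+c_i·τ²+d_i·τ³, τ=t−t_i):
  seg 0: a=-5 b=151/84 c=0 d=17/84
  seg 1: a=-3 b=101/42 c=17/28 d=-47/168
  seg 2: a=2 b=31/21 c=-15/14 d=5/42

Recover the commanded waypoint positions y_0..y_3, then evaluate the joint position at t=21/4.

y_0=-5 y_1=-3 y_2=2 y_3=0
S(21/4) = 1123/896

y_0 = S_0(0) = a_0 = -5
y_1 = S_1(0) = a_1 = -3
y_2 = S_2(0) = a_2 = 2
y_3 = S_2(3) = 0
t_q=21/4 is in segment 2 (τ=9/4); S_2(τ)=1123/896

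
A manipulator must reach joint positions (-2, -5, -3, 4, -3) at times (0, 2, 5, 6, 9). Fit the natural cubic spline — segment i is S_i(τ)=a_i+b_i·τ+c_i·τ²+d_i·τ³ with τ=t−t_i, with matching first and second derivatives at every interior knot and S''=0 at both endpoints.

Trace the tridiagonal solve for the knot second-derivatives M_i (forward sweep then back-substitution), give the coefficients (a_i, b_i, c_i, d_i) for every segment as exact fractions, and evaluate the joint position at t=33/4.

  seg 0: a=-2 b=-125/93 c=0 d=-29/744
  seg 1: a=-5 b=-337/186 c=-29/124 d=1183/3348
  seg 2: a=-3 b=2353/372 c=274/93 d=-845/372
  seg 3: a=4 b=335/62 c=-1439/372 d=1439/3348
S(33/4) = 11665/7936

Δ: Δ0=-3/2, Δ1=2/3, Δ2=7, Δ3=-7/3
row 1: diag=10, rhs=13; c'=3/10, d'=13/10
row 2: denom=8−3·3/10=71/10; d'=(38−3·13/10)/(71/10)=341/71
row 3: denom=8−1·10/71=558/71; d'=(-56−1·341/71)/(558/71)=-1439/186
back: M3=-1439/186
back: M2=341/71−10/71·-1439/186=548/93
back: M1=13/10−3/10·548/93=-29/62
M: M0=0, M1=-29/62, M2=548/93, M3=-1439/186, M4=0
seg 0: a=-2, c=M0/2=0, d=(M1−M0)/(6·2)=-29/744, b=Δ0−h0·(2M0+M1)/6=-125/93
seg 1: a=-5, c=M1/2=-29/124, d=(M2−M1)/(6·3)=1183/3348, b=Δ1−h1·(2M1+M2)/6=-337/186
seg 2: a=-3, c=M2/2=274/93, d=(M3−M2)/(6·1)=-845/372, b=Δ2−h2·(2M2+M3)/6=2353/372
seg 3: a=4, c=M3/2=-1439/372, d=(M4−M3)/(6·3)=1439/3348, b=Δ3−h3·(2M3+M4)/6=335/62
t_q=33/4 → seg 3, τ=9/4; S=4+335/62·τ+-1439/372·τ²+1439/3348·τ³=11665/7936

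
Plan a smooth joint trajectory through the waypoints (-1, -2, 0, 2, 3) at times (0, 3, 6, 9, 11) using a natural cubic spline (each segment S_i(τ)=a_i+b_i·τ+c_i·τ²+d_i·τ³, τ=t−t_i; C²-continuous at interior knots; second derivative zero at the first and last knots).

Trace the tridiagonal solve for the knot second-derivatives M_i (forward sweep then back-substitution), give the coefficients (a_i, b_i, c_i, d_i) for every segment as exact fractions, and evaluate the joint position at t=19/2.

  seg 0: a=-1 b=-55/92 c=0 d=73/2484
  seg 1: a=-2 b=9/46 c=73/276 d=-89/2484
  seg 2: a=0 b=75/92 c=-4/69 d=7/2484
  seg 3: a=2 b=25/46 c=-3/92 d=1/184
S(19/2) = 3333/1472

Δ: Δ0=-1/3, Δ1=2/3, Δ2=2/3, Δ3=1/2
row 1: diag=12, rhs=6; c'=1/4, d'=1/2
row 2: denom=12−3·1/4=45/4; d'=(0−3·1/2)/(45/4)=-2/15
row 3: denom=10−3·4/15=46/5; d'=(-1−3·-2/15)/(46/5)=-3/46
back: M3=-3/46
back: M2=-2/15−4/15·-3/46=-8/69
back: M1=1/2−1/4·-8/69=73/138
M: M0=0, M1=73/138, M2=-8/69, M3=-3/46, M4=0
seg 0: a=-1, c=M0/2=0, d=(M1−M0)/(6·3)=73/2484, b=Δ0−h0·(2M0+M1)/6=-55/92
seg 1: a=-2, c=M1/2=73/276, d=(M2−M1)/(6·3)=-89/2484, b=Δ1−h1·(2M1+M2)/6=9/46
seg 2: a=0, c=M2/2=-4/69, d=(M3−M2)/(6·3)=7/2484, b=Δ2−h2·(2M2+M3)/6=75/92
seg 3: a=2, c=M3/2=-3/92, d=(M4−M3)/(6·2)=1/184, b=Δ3−h3·(2M3+M4)/6=25/46
t_q=19/2 → seg 3, τ=1/2; S=2+25/46·τ+-3/92·τ²+1/184·τ³=3333/1472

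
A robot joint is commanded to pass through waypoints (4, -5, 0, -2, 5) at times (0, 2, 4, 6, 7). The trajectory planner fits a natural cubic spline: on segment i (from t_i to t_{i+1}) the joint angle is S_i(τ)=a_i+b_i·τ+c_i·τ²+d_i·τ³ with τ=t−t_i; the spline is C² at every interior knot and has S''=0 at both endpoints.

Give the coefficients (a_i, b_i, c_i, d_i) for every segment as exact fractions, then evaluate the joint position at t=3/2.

Δ: Δ0=-9/2, Δ1=5/2, Δ2=-1, Δ3=7
row 1: diag=8, rhs=42; c'=1/4, d'=21/4
row 2: denom=8−2·1/4=15/2; d'=(-21−2·21/4)/(15/2)=-21/5
row 3: denom=6−2·4/15=82/15; d'=(48−2·-21/5)/(82/15)=423/41
back: M3=423/41
back: M2=-21/5−4/15·423/41=-285/41
back: M1=21/4−1/4·-285/41=573/82
M: M0=0, M1=573/82, M2=-285/41, M3=423/41, M4=0
seg 0: a=4, c=M0/2=0, d=(M1−M0)/(6·2)=191/328, b=Δ0−h0·(2M0+M1)/6=-280/41
seg 1: a=-5, c=M1/2=573/164, d=(M2−M1)/(6·2)=-381/328, b=Δ1−h1·(2M1+M2)/6=13/82
seg 2: a=0, c=M2/2=-285/82, d=(M3−M2)/(6·2)=59/41, b=Δ2−h2·(2M2+M3)/6=8/41
seg 3: a=-2, c=M3/2=423/82, d=(M4−M3)/(6·1)=-141/82, b=Δ3−h3·(2M3+M4)/6=146/41
t_q=3/2 → seg 0, τ=3/2; S=4+-280/41·τ+0·τ²+191/328·τ³=-11227/2624

  seg 0: a=4 b=-280/41 c=0 d=191/328
  seg 1: a=-5 b=13/82 c=573/164 d=-381/328
  seg 2: a=0 b=8/41 c=-285/82 d=59/41
  seg 3: a=-2 b=146/41 c=423/82 d=-141/82
S(3/2) = -11227/2624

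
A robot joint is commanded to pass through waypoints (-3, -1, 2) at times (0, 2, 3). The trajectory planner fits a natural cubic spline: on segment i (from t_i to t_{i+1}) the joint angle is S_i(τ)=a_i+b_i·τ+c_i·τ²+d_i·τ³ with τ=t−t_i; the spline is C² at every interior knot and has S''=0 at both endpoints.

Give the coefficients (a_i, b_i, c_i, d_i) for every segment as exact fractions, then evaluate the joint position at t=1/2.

  seg 0: a=-3 b=1/3 c=0 d=1/6
  seg 1: a=-1 b=7/3 c=1 d=-1/3
S(1/2) = -45/16

Δ: Δ0=1, Δ1=3
row 1: diag=6, rhs=12; c'=1/6, d'=2
back: M1=2
M: M0=0, M1=2, M2=0
seg 0: a=-3, c=M0/2=0, d=(M1−M0)/(6·2)=1/6, b=Δ0−h0·(2M0+M1)/6=1/3
seg 1: a=-1, c=M1/2=1, d=(M2−M1)/(6·1)=-1/3, b=Δ1−h1·(2M1+M2)/6=7/3
t_q=1/2 → seg 0, τ=1/2; S=-3+1/3·τ+0·τ²+1/6·τ³=-45/16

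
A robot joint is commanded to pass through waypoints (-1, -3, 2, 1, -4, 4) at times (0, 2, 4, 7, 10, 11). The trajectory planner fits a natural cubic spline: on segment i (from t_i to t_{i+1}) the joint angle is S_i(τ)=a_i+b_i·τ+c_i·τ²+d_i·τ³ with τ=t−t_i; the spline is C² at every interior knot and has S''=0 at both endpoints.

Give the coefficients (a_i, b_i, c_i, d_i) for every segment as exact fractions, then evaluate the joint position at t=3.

Δ: Δ0=-1, Δ1=5/2, Δ2=-1/3, Δ3=-5/3, Δ4=8
row 1: diag=8, rhs=21; c'=1/4, d'=21/8
row 2: denom=10−2·1/4=19/2; d'=(-17−2·21/8)/(19/2)=-89/38
row 3: denom=12−3·6/19=210/19; d'=(-8−3·-89/38)/(210/19)=-37/420
row 4: denom=8−3·19/70=503/70; d'=(58−3·-37/420)/(503/70)=8157/1006
back: M4=8157/1006
back: M3=-37/420−19/70·8157/1006=-3454/1509
back: M2=-89/38−6/19·-3454/1509=-1629/1006
back: M1=21/8−1/4·-1629/1006=1524/503
M: M0=0, M1=1524/503, M2=-1629/1006, M3=-3454/1509, M4=8157/1006, M5=0
seg 0: a=-1, c=M0/2=0, d=(M1−M0)/(6·2)=127/503, b=Δ0−h0·(2M0+M1)/6=-1011/503
seg 1: a=-3, c=M1/2=762/503, d=(M2−M1)/(6·2)=-1559/4024, b=Δ1−h1·(2M1+M2)/6=513/503
seg 2: a=2, c=M2/2=-1629/2012, d=(M3−M2)/(6·3)=-2021/54324, b=Δ2−h2·(2M2+M3)/6=2445/1006
seg 3: a=1, c=M3/2=-1727/1509, d=(M4−M3)/(6·3)=31379/54324, b=Δ3−h3·(2M3+M4)/6=-6905/2012
seg 4: a=-4, c=M4/2=8157/2012, d=(M5−M4)/(6·1)=-2719/2012, b=Δ4−h4·(2M4+M5)/6=5329/1006
t_q=3 → seg 1, τ=1; S=-3+513/503·τ+762/503·τ²+-1559/4024·τ³=-3431/4024

  seg 0: a=-1 b=-1011/503 c=0 d=127/503
  seg 1: a=-3 b=513/503 c=762/503 d=-1559/4024
  seg 2: a=2 b=2445/1006 c=-1629/2012 d=-2021/54324
  seg 3: a=1 b=-6905/2012 c=-1727/1509 d=31379/54324
  seg 4: a=-4 b=5329/1006 c=8157/2012 d=-2719/2012
S(3) = -3431/4024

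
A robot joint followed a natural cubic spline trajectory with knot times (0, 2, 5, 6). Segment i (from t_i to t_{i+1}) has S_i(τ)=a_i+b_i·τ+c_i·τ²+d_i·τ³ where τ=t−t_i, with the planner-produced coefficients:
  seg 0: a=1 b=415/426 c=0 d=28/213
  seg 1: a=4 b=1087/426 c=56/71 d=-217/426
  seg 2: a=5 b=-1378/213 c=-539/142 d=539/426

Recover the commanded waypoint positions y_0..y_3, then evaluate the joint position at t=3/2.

y_0=1 y_1=4 y_2=5 y_3=-4
S(3/2) = 825/284

y_0 = S_0(0) = a_0 = 1
y_1 = S_1(0) = a_1 = 4
y_2 = S_2(0) = a_2 = 5
y_3 = S_2(1) = -4
t_q=3/2 is in segment 0 (τ=3/2); S_0(τ)=825/284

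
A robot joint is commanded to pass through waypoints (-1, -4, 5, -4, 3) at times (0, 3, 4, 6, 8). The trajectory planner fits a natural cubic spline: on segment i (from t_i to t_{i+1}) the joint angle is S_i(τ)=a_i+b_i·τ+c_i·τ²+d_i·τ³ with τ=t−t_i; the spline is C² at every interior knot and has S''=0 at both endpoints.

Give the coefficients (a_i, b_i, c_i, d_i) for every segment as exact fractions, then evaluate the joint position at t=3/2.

Δ: Δ0=-1, Δ1=9, Δ2=-9/2, Δ3=7/2
row 1: diag=8, rhs=60; c'=1/8, d'=15/2
row 2: denom=6−1·1/8=47/8; d'=(-81−1·15/2)/(47/8)=-708/47
row 3: denom=8−2·16/47=344/47; d'=(48−2·-708/47)/(344/47)=459/43
back: M3=459/43
back: M2=-708/47−16/47·459/43=-804/43
back: M1=15/2−1/8·-804/43=423/43
M: M0=0, M1=423/43, M2=-804/43, M3=459/43, M4=0
seg 0: a=-1, c=M0/2=0, d=(M1−M0)/(6·3)=47/86, b=Δ0−h0·(2M0+M1)/6=-509/86
seg 1: a=-4, c=M1/2=423/86, d=(M2−M1)/(6·1)=-409/86, b=Δ1−h1·(2M1+M2)/6=380/43
seg 2: a=5, c=M2/2=-402/43, d=(M3−M2)/(6·2)=421/172, b=Δ2−h2·(2M2+M3)/6=379/86
seg 3: a=-4, c=M3/2=459/86, d=(M4−M3)/(6·2)=-153/172, b=Δ3−h3·(2M3+M4)/6=-311/86
t_q=3/2 → seg 0, τ=3/2; S=-1+-509/86·τ+0·τ²+47/86·τ³=-5527/688

  seg 0: a=-1 b=-509/86 c=0 d=47/86
  seg 1: a=-4 b=380/43 c=423/86 d=-409/86
  seg 2: a=5 b=379/86 c=-402/43 d=421/172
  seg 3: a=-4 b=-311/86 c=459/86 d=-153/172
S(3/2) = -5527/688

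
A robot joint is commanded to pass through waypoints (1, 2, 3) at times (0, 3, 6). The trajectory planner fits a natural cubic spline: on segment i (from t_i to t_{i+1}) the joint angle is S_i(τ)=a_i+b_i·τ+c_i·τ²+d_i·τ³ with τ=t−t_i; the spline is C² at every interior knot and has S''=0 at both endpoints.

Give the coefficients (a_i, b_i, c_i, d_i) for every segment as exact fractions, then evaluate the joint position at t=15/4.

Δ: Δ0=1/3, Δ1=1/3
row 1: diag=12, rhs=0; c'=1/4, d'=0
back: M1=0
M: M0=0, M1=0, M2=0
seg 0: a=1, c=M0/2=0, d=(M1−M0)/(6·3)=0, b=Δ0−h0·(2M0+M1)/6=1/3
seg 1: a=2, c=M1/2=0, d=(M2−M1)/(6·3)=0, b=Δ1−h1·(2M1+M2)/6=1/3
t_q=15/4 → seg 1, τ=3/4; S=2+1/3·τ+0·τ²+0·τ³=9/4

  seg 0: a=1 b=1/3 c=0 d=0
  seg 1: a=2 b=1/3 c=0 d=0
S(15/4) = 9/4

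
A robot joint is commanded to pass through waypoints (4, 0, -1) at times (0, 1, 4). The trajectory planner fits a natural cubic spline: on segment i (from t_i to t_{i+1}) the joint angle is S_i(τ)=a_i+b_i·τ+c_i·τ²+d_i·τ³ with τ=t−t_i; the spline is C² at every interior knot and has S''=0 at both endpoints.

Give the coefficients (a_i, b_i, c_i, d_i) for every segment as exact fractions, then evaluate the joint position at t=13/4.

Δ: Δ0=-4, Δ1=-1/3
row 1: diag=8, rhs=22; c'=3/8, d'=11/4
back: M1=11/4
M: M0=0, M1=11/4, M2=0
seg 0: a=4, c=M0/2=0, d=(M1−M0)/(6·1)=11/24, b=Δ0−h0·(2M0+M1)/6=-107/24
seg 1: a=0, c=M1/2=11/8, d=(M2−M1)/(6·3)=-11/72, b=Δ1−h1·(2M1+M2)/6=-37/12
t_q=13/4 → seg 1, τ=9/4; S=0+-37/12·τ+11/8·τ²+-11/72·τ³=-879/512

  seg 0: a=4 b=-107/24 c=0 d=11/24
  seg 1: a=0 b=-37/12 c=11/8 d=-11/72
S(13/4) = -879/512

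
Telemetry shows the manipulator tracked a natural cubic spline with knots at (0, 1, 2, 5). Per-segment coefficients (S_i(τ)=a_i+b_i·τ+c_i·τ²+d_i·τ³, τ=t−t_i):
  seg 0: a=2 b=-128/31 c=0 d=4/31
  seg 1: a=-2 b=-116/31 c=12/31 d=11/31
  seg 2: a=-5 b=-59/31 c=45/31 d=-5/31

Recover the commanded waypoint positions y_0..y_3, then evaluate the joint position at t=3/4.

y_0 = S_0(0) = a_0 = 2
y_1 = S_1(0) = a_1 = -2
y_2 = S_2(0) = a_2 = -5
y_3 = S_2(3) = -2
t_q=3/4 is in segment 0 (τ=3/4); S_0(τ)=-517/496

y_0=2 y_1=-2 y_2=-5 y_3=-2
S(3/4) = -517/496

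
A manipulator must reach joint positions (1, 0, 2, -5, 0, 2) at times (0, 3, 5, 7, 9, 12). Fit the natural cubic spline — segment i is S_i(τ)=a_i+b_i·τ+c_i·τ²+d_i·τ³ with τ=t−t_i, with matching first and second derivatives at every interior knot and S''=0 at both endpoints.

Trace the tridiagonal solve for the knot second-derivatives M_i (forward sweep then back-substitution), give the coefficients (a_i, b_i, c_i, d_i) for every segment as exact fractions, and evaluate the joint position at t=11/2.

  seg 0: a=1 b=-215/168 c=0 d=53/504
  seg 1: a=0 b=131/84 c=53/56 d=-103/168
  seg 2: a=2 b=-169/84 c=-153/56 d=167/168
  seg 3: a=-5 b=-85/84 c=181/56 d=-31/42
  seg 4: a=0 b=257/84 c=-67/56 d=67/504
S(11/2) = 195/448

Δ: Δ0=-1/3, Δ1=1, Δ2=-7/2, Δ3=5/2, Δ4=2/3
row 1: diag=10, rhs=8; c'=1/5, d'=4/5
row 2: denom=8−2·1/5=38/5; d'=(-27−2·4/5)/(38/5)=-143/38
row 3: denom=8−2·5/19=142/19; d'=(36−2·-143/38)/(142/19)=827/142
row 4: denom=10−2·19/71=672/71; d'=(-11−2·827/142)/(672/71)=-67/28
back: M4=-67/28
back: M3=827/142−19/71·-67/28=181/28
back: M2=-143/38−5/19·181/28=-153/28
back: M1=4/5−1/5·-153/28=53/28
M: M0=0, M1=53/28, M2=-153/28, M3=181/28, M4=-67/28, M5=0
seg 0: a=1, c=M0/2=0, d=(M1−M0)/(6·3)=53/504, b=Δ0−h0·(2M0+M1)/6=-215/168
seg 1: a=0, c=M1/2=53/56, d=(M2−M1)/(6·2)=-103/168, b=Δ1−h1·(2M1+M2)/6=131/84
seg 2: a=2, c=M2/2=-153/56, d=(M3−M2)/(6·2)=167/168, b=Δ2−h2·(2M2+M3)/6=-169/84
seg 3: a=-5, c=M3/2=181/56, d=(M4−M3)/(6·2)=-31/42, b=Δ3−h3·(2M3+M4)/6=-85/84
seg 4: a=0, c=M4/2=-67/56, d=(M5−M4)/(6·3)=67/504, b=Δ4−h4·(2M4+M5)/6=257/84
t_q=11/2 → seg 2, τ=1/2; S=2+-169/84·τ+-153/56·τ²+167/168·τ³=195/448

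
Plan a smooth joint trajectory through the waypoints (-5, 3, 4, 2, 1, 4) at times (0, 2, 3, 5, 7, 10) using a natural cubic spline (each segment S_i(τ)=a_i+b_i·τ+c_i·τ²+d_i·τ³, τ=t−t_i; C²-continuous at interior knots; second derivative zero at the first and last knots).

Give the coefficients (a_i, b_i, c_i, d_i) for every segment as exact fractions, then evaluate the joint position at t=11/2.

Δ: Δ0=4, Δ1=1, Δ2=-1, Δ3=-1/2, Δ4=1
row 1: diag=6, rhs=-18; c'=1/6, d'=-3
row 2: denom=6−1·1/6=35/6; d'=(-12−1·-3)/(35/6)=-54/35
row 3: denom=8−2·12/35=256/35; d'=(3−2·-54/35)/(256/35)=213/256
row 4: denom=10−2·35/128=605/64; d'=(9−2·213/256)/(605/64)=939/1210
back: M4=939/1210
back: M3=213/256−35/128·939/1210=75/121
back: M2=-54/35−12/35·75/121=-1062/605
back: M1=-3−1/6·-1062/605=-1638/605
M: M0=0, M1=-1638/605, M2=-1062/605, M3=75/121, M4=939/1210, M5=0
seg 0: a=-5, c=M0/2=0, d=(M1−M0)/(6·2)=-273/1210, b=Δ0−h0·(2M0+M1)/6=2966/605
seg 1: a=3, c=M1/2=-819/605, d=(M2−M1)/(6·1)=96/605, b=Δ1−h1·(2M1+M2)/6=1328/605
seg 2: a=4, c=M2/2=-531/605, d=(M3−M2)/(6·2)=479/2420, b=Δ2−h2·(2M2+M3)/6=-2/55
seg 3: a=2, c=M3/2=75/242, d=(M4−M3)/(6·2)=63/4840, b=Δ3−h3·(2M3+M4)/6=-709/605
seg 4: a=1, c=M4/2=939/2420, d=(M5−M4)/(6·3)=-313/7260, b=Δ4−h4·(2M4+M5)/6=271/1210
t_q=11/2 → seg 3, τ=1/2; S=2+-709/605·τ+75/242·τ²+63/4840·τ³=11563/7744

  seg 0: a=-5 b=2966/605 c=0 d=-273/1210
  seg 1: a=3 b=1328/605 c=-819/605 d=96/605
  seg 2: a=4 b=-2/55 c=-531/605 d=479/2420
  seg 3: a=2 b=-709/605 c=75/242 d=63/4840
  seg 4: a=1 b=271/1210 c=939/2420 d=-313/7260
S(11/2) = 11563/7744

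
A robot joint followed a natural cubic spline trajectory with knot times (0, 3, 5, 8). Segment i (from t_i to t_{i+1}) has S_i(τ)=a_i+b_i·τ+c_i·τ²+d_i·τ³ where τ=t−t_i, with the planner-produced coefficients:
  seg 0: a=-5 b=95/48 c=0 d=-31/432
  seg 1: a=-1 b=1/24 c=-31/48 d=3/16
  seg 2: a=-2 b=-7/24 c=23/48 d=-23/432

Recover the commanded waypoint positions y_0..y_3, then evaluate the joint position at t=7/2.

y_0 = S_0(0) = a_0 = -5
y_1 = S_1(0) = a_1 = -1
y_2 = S_2(0) = a_2 = -2
y_3 = S_2(3) = 0
t_q=7/2 is in segment 1 (τ=1/2); S_1(τ)=-143/128

y_0=-5 y_1=-1 y_2=-2 y_3=0
S(7/2) = -143/128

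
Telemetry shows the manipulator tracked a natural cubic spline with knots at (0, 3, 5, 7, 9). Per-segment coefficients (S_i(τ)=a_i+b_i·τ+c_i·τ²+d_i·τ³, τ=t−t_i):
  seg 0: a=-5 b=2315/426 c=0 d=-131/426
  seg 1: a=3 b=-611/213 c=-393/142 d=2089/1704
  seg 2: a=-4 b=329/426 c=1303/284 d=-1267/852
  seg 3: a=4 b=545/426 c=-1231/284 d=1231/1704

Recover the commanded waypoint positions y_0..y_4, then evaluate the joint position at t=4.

y_0=-5 y_1=3 y_2=-4 y_3=4 y_4=-5
S(4) = -801/568

y_0 = S_0(0) = a_0 = -5
y_1 = S_1(0) = a_1 = 3
y_2 = S_2(0) = a_2 = -4
y_3 = S_3(0) = a_3 = 4
y_4 = S_3(2) = -5
t_q=4 is in segment 1 (τ=1); S_1(τ)=-801/568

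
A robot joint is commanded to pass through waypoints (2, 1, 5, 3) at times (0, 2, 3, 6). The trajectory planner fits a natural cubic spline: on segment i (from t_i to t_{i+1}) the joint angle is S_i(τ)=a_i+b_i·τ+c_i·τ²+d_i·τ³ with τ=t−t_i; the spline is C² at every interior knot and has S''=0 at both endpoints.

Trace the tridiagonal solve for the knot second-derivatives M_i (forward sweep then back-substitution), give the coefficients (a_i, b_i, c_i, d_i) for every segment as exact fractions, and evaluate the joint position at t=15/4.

  seg 0: a=2 b=-629/282 c=0 d=61/141
  seg 1: a=1 b=835/282 c=122/47 d=-439/282
  seg 2: a=5 b=491/141 c=-195/94 d=65/282
S(15/4) = 39357/6016

Δ: Δ0=-1/2, Δ1=4, Δ2=-2/3
row 1: diag=6, rhs=27; c'=1/6, d'=9/2
row 2: denom=8−1·1/6=47/6; d'=(-28−1·9/2)/(47/6)=-195/47
back: M2=-195/47
back: M1=9/2−1/6·-195/47=244/47
M: M0=0, M1=244/47, M2=-195/47, M3=0
seg 0: a=2, c=M0/2=0, d=(M1−M0)/(6·2)=61/141, b=Δ0−h0·(2M0+M1)/6=-629/282
seg 1: a=1, c=M1/2=122/47, d=(M2−M1)/(6·1)=-439/282, b=Δ1−h1·(2M1+M2)/6=835/282
seg 2: a=5, c=M2/2=-195/94, d=(M3−M2)/(6·3)=65/282, b=Δ2−h2·(2M2+M3)/6=491/141
t_q=15/4 → seg 2, τ=3/4; S=5+491/141·τ+-195/94·τ²+65/282·τ³=39357/6016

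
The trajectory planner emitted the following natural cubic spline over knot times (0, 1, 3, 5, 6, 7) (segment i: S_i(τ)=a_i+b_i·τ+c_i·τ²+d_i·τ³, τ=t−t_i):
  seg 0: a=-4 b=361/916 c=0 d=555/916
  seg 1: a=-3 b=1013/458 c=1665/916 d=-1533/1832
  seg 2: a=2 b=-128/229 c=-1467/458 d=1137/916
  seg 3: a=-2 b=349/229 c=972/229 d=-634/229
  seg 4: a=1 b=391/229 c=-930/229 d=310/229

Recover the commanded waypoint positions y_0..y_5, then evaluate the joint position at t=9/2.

y_0 = S_0(0) = a_0 = -4
y_1 = S_1(0) = a_1 = -3
y_2 = S_2(0) = a_2 = 2
y_3 = S_3(0) = a_3 = -2
y_4 = S_4(0) = a_4 = 1
y_5 = S_4(1) = 0
t_q=9/2 is in segment 2 (τ=3/2); S_2(τ)=-13601/7328

y_0=-4 y_1=-3 y_2=2 y_3=-2 y_4=1 y_5=0
S(9/2) = -13601/7328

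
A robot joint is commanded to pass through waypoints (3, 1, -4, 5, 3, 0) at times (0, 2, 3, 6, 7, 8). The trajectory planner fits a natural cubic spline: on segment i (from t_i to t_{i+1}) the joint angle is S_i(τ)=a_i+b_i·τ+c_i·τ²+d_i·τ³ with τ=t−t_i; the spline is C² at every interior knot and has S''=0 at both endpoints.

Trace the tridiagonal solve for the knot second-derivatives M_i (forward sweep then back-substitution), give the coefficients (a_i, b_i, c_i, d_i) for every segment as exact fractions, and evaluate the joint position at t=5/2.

  seg 0: a=3 b=1065/1241 c=0 d=-1153/2482
  seg 1: a=1 b=-5853/1241 c=-3459/1241 d=3107/1241
  seg 2: a=-4 b=-3450/1241 c=5862/1241 d=-1157/1241
  seg 3: a=5 b=483/1241 c=-4551/1241 d=1586/1241
  seg 4: a=3 b=-3861/1241 c=207/1241 d=-69/1241
S(5/2) = -17295/9928

Δ: Δ0=-1, Δ1=-5, Δ2=3, Δ3=-2, Δ4=-3
row 1: diag=6, rhs=-24; c'=1/6, d'=-4
row 2: denom=8−1·1/6=47/6; d'=(48−1·-4)/(47/6)=312/47
row 3: denom=8−3·18/47=322/47; d'=(-30−3·312/47)/(322/47)=-51/7
row 4: denom=4−1·47/322=1241/322; d'=(-6−1·-51/7)/(1241/322)=414/1241
back: M4=414/1241
back: M3=-51/7−47/322·414/1241=-9102/1241
back: M2=312/47−18/47·-9102/1241=11724/1241
back: M1=-4−1/6·11724/1241=-6918/1241
M: M0=0, M1=-6918/1241, M2=11724/1241, M3=-9102/1241, M4=414/1241, M5=0
seg 0: a=3, c=M0/2=0, d=(M1−M0)/(6·2)=-1153/2482, b=Δ0−h0·(2M0+M1)/6=1065/1241
seg 1: a=1, c=M1/2=-3459/1241, d=(M2−M1)/(6·1)=3107/1241, b=Δ1−h1·(2M1+M2)/6=-5853/1241
seg 2: a=-4, c=M2/2=5862/1241, d=(M3−M2)/(6·3)=-1157/1241, b=Δ2−h2·(2M2+M3)/6=-3450/1241
seg 3: a=5, c=M3/2=-4551/1241, d=(M4−M3)/(6·1)=1586/1241, b=Δ3−h3·(2M3+M4)/6=483/1241
seg 4: a=3, c=M4/2=207/1241, d=(M5−M4)/(6·1)=-69/1241, b=Δ4−h4·(2M4+M5)/6=-3861/1241
t_q=5/2 → seg 1, τ=1/2; S=1+-5853/1241·τ+-3459/1241·τ²+3107/1241·τ³=-17295/9928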